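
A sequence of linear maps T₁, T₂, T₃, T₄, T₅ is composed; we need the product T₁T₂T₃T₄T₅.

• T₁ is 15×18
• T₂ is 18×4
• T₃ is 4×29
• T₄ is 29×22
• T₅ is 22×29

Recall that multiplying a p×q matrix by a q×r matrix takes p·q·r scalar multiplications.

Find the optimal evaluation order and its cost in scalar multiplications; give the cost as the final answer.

7924

Adjacent pairs: T₁T₂ = 15·18·4 = 1080; T₂T₃ = 18·4·29 = 2088; T₃T₄ = 4·29·22 = 2552; T₄T₅ = 29·22·29 = 18502.
Length 3: T₁..T₃: k=1: 0+2088+15·18·29=9918; k=2: 1080+0+15·4·29=2820 → min 2820 | T₂..T₄: k=2: 0+2552+18·4·22=4136; k=3: 2088+0+18·29·22=13572 → min 4136 | T₃..T₅: k=3: 0+18502+4·29·29=21866; k=4: 2552+0+4·22·29=5104 → min 5104.
Length 4: T₁..T₄: k=1: 0+4136+15·18·22=10076; k=2: 1080+2552+15·4·22=4952; k=3: 2820+0+15·29·22=12390 → min 4952 | T₂..T₅: k=2: 0+5104+18·4·29=7192; k=3: 2088+18502+18·29·29=35728; k=4: 4136+0+18·22·29=15620 → min 7192.
Length 5: T₁..T₅: k=1: 0+7192+15·18·29=15022; k=2: 1080+5104+15·4·29=7924; k=3: 2820+18502+15·29·29=33937; k=4: 4952+0+15·22·29=14522 → min 7924.
Optimal parenthesization: ((T₁T₂)((T₃T₄)T₅)) with cost 7924.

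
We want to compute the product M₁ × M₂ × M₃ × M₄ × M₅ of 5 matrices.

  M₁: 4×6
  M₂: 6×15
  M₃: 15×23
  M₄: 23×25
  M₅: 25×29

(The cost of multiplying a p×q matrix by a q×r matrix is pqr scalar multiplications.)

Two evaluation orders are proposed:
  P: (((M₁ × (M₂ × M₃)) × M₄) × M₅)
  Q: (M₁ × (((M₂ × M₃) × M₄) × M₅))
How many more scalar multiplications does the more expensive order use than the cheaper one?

Order P = (((M₁ × (M₂ × M₃)) × M₄) × M₅): (M₂ × M₃): 6×15 by 15×23 → 6×23, cost 6·15·23 = 2070; (M₁ × (M₂ × M₃)): 4×6 by 6×23 → 4×23, cost 4·6·23 = 552; cumulative 2622; ((M₁ × (M₂ × M₃)) × M₄): 4×23 by 23×25 → 4×25, cost 4·23·25 = 2300; cumulative 4922; (((M₁ × (M₂ × M₃)) × M₄) × M₅): 4×25 by 25×29 → 4×29, cost 4·25·29 = 2900; cumulative 7822. Total 7822.
Order Q = (M₁ × (((M₂ × M₃) × M₄) × M₅)): (M₂ × M₃): 6×15 by 15×23 → 6×23, cost 6·15·23 = 2070; ((M₂ × M₃) × M₄): 6×23 by 23×25 → 6×25, cost 6·23·25 = 3450; cumulative 5520; (((M₂ × M₃) × M₄) × M₅): 6×25 by 25×29 → 6×29, cost 6·25·29 = 4350; cumulative 9870; (M₁ × (((M₂ × M₃) × M₄) × M₅)): 4×6 by 6×29 → 4×29, cost 4·6·29 = 696; cumulative 10566. Total 10566.
Difference: |7822 − 10566| = 2744.

2744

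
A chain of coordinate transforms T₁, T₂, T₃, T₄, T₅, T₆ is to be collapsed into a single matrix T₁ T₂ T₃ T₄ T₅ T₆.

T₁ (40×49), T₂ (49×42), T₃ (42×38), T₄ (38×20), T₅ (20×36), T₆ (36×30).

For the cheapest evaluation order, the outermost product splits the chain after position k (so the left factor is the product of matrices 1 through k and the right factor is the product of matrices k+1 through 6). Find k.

Adjacent pairs: T₁T₂ = 40·49·42 = 82320; T₂T₃ = 49·42·38 = 78204; T₃T₄ = 42·38·20 = 31920; T₄T₅ = 38·20·36 = 27360; T₅T₆ = 20·36·30 = 21600.
Length 3: T₁..T₃: k=1: 0+78204+40·49·38=152684; k=2: 82320+0+40·42·38=146160 → min 146160 | T₂..T₄: k=2: 0+31920+49·42·20=73080; k=3: 78204+0+49·38·20=115444 → min 73080 | T₃..T₅: k=3: 0+27360+42·38·36=84816; k=4: 31920+0+42·20·36=62160 → min 62160 | T₄..T₆: k=4: 0+21600+38·20·30=44400; k=5: 27360+0+38·36·30=68400 → min 44400.
Length 4: T₁..T₄: k=1: 0+73080+40·49·20=112280; k=2: 82320+31920+40·42·20=147840; k=3: 146160+0+40·38·20=176560 → min 112280 | T₂..T₅: k=2: 0+62160+49·42·36=136248; k=3: 78204+27360+49·38·36=172596; k=4: 73080+0+49·20·36=108360 → min 108360 | T₃..T₆: k=3: 0+44400+42·38·30=92280; k=4: 31920+21600+42·20·30=78720; k=5: 62160+0+42·36·30=107520 → min 78720.
Length 5: T₁..T₅: k=1: 0+108360+40·49·36=178920; k=2: 82320+62160+40·42·36=204960; k=3: 146160+27360+40·38·36=228240; k=4: 112280+0+40·20·36=141080 → min 141080 | T₂..T₆: k=2: 0+78720+49·42·30=140460; k=3: 78204+44400+49·38·30=178464; k=4: 73080+21600+49·20·30=124080; k=5: 108360+0+49·36·30=161280 → min 124080.
Top-level splits: k=1: (T₁..T₁)·(T₂..T₆) → 0+124080+40·49·30 = 182880; k=2: (T₁..T₂)·(T₃..T₆) → 82320+78720+40·42·30 = 211440; k=3: (T₁..T₃)·(T₄..T₆) → 146160+44400+40·38·30 = 236160; k=4: (T₁..T₄)·(T₅..T₆) → 112280+21600+40·20·30 = 157880; k=5: (T₁..T₅)·(T₆..T₆) → 141080+0+40·36·30 = 184280.
Best split is after T₄, i.e. k = 4.

4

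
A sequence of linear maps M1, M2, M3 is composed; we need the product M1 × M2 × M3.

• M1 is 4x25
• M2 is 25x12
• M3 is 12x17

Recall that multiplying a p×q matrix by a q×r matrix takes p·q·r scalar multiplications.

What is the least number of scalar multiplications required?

Order (M1 × (M2 × M3)): (M2 × M3): 25×12 by 12×17 → 25×17, cost 25·12·17 = 5100; (M1 × (M2 × M3)): 4×25 by 25×17 → 4×17, cost 4·25·17 = 1700; cumulative 6800. Total 6800.
Order ((M1 × M2) × M3): (M1 × M2): 4×25 by 25×12 → 4×12, cost 4·25·12 = 1200; ((M1 × M2) × M3): 4×12 by 12×17 → 4×17, cost 4·12·17 = 816; cumulative 2016. Total 2016.
Minimum: 2016.

2016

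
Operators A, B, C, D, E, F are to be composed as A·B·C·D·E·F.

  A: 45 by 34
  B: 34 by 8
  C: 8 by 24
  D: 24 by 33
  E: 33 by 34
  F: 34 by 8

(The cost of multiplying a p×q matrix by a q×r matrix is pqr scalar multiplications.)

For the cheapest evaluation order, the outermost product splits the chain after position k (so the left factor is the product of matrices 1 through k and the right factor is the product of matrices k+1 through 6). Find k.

1

Adjacent pairs: AB = 45·34·8 = 12240; BC = 34·8·24 = 6528; CD = 8·24·33 = 6336; DE = 24·33·34 = 26928; EF = 33·34·8 = 8976.
Length 3: A..C: k=1: 0+6528+45·34·24=43248; k=2: 12240+0+45·8·24=20880 → min 20880 | B..D: k=2: 0+6336+34·8·33=15312; k=3: 6528+0+34·24·33=33456 → min 15312 | C..E: k=3: 0+26928+8·24·34=33456; k=4: 6336+0+8·33·34=15312 → min 15312 | D..F: k=4: 0+8976+24·33·8=15312; k=5: 26928+0+24·34·8=33456 → min 15312.
Length 4: A..D: k=1: 0+15312+45·34·33=65802; k=2: 12240+6336+45·8·33=30456; k=3: 20880+0+45·24·33=56520 → min 30456 | B..E: k=2: 0+15312+34·8·34=24560; k=3: 6528+26928+34·24·34=61200; k=4: 15312+0+34·33·34=53460 → min 24560 | C..F: k=3: 0+15312+8·24·8=16848; k=4: 6336+8976+8·33·8=17424; k=5: 15312+0+8·34·8=17488 → min 16848.
Length 5: A..E: k=1: 0+24560+45·34·34=76580; k=2: 12240+15312+45·8·34=39792; k=3: 20880+26928+45·24·34=84528; k=4: 30456+0+45·33·34=80946 → min 39792 | B..F: k=2: 0+16848+34·8·8=19024; k=3: 6528+15312+34·24·8=28368; k=4: 15312+8976+34·33·8=33264; k=5: 24560+0+34·34·8=33808 → min 19024.
Top-level splits: k=1: (A..A)·(B..F) → 0+19024+45·34·8 = 31264; k=2: (A..B)·(C..F) → 12240+16848+45·8·8 = 31968; k=3: (A..C)·(D..F) → 20880+15312+45·24·8 = 44832; k=4: (A..D)·(E..F) → 30456+8976+45·33·8 = 51312; k=5: (A..E)·(F..F) → 39792+0+45·34·8 = 52032.
Best split is after A, i.e. k = 1.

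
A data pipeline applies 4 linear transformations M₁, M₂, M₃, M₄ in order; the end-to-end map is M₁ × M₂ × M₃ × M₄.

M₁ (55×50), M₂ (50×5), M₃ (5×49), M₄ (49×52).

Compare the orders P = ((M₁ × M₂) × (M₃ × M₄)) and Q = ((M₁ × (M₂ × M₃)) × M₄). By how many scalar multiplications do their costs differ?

Order P = ((M₁ × M₂) × (M₃ × M₄)): (M₁ × M₂): 55×50 by 50×5 → 55×5, cost 55·50·5 = 13750; (M₃ × M₄): 5×49 by 49×52 → 5×52, cost 5·49·52 = 12740; ((M₁ × M₂) × (M₃ × M₄)): 55×5 by 5×52 → 55×52, cost 55·5·52 = 14300; cumulative 40790. Total 40790.
Order Q = ((M₁ × (M₂ × M₃)) × M₄): (M₂ × M₃): 50×5 by 5×49 → 50×49, cost 50·5·49 = 12250; (M₁ × (M₂ × M₃)): 55×50 by 50×49 → 55×49, cost 55·50·49 = 134750; cumulative 147000; ((M₁ × (M₂ × M₃)) × M₄): 55×49 by 49×52 → 55×52, cost 55·49·52 = 140140; cumulative 287140. Total 287140.
Difference: |40790 − 287140| = 246350.

246350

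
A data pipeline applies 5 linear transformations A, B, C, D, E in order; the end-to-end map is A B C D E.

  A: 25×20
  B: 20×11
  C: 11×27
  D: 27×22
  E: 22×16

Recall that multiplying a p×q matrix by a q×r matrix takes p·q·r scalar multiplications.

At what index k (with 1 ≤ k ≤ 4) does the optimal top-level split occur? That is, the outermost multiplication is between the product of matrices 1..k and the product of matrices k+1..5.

Adjacent pairs: AB = 25·20·11 = 5500; BC = 20·11·27 = 5940; CD = 11·27·22 = 6534; DE = 27·22·16 = 9504.
Length 3: A..C: k=1: 0+5940+25·20·27=19440; k=2: 5500+0+25·11·27=12925 → min 12925 | B..D: k=2: 0+6534+20·11·22=11374; k=3: 5940+0+20·27·22=17820 → min 11374 | C..E: k=3: 0+9504+11·27·16=14256; k=4: 6534+0+11·22·16=10406 → min 10406.
Length 4: A..D: k=1: 0+11374+25·20·22=22374; k=2: 5500+6534+25·11·22=18084; k=3: 12925+0+25·27·22=27775 → min 18084 | B..E: k=2: 0+10406+20·11·16=13926; k=3: 5940+9504+20·27·16=24084; k=4: 11374+0+20·22·16=18414 → min 13926.
Top-level splits: k=1: (A..A)·(B..E) → 0+13926+25·20·16 = 21926; k=2: (A..B)·(C..E) → 5500+10406+25·11·16 = 20306; k=3: (A..C)·(D..E) → 12925+9504+25·27·16 = 33229; k=4: (A..D)·(E..E) → 18084+0+25·22·16 = 26884.
Best split is after B, i.e. k = 2.

2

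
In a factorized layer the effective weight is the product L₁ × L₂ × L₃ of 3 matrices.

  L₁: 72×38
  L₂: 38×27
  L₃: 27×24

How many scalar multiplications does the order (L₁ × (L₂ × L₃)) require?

90288

(L₂ × L₃): 38×27 by 27×24 → 38×24, cost 38·27·24 = 24624
(L₁ × (L₂ × L₃)): 72×38 by 38×24 → 72×24, cost 72·38·24 = 65664; cumulative 90288
Total: 90288 scalar multiplications.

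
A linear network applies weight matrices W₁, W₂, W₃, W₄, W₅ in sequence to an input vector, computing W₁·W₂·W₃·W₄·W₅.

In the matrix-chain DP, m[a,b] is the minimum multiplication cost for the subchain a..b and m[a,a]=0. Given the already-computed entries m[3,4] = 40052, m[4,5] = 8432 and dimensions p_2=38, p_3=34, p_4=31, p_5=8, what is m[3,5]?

m[3,5] = min over k∈[3,4] of m[3,k]+m[k+1,5]+p_{2}·p_k·p_{5}.
k=3: 0 + 8432 + 38·34·8 = 18768; k=4: 40052 + 0 + 38·31·8 = 49476.
Minimum: 18768 at k=3.

18768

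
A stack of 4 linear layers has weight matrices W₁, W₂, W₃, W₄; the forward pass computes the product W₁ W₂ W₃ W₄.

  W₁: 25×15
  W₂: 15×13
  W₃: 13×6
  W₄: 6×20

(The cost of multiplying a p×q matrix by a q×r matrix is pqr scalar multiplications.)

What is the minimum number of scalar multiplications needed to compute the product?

Adjacent pairs: W₁W₂ = 25·15·13 = 4875; W₂W₃ = 15·13·6 = 1170; W₃W₄ = 13·6·20 = 1560.
Length 3: W₁..W₃: k=1: 0+1170+25·15·6=3420; k=2: 4875+0+25·13·6=6825 → min 3420 | W₂..W₄: k=2: 0+1560+15·13·20=5460; k=3: 1170+0+15·6·20=2970 → min 2970.
Length 4: W₁..W₄: k=1: 0+2970+25·15·20=10470; k=2: 4875+1560+25·13·20=12935; k=3: 3420+0+25·6·20=6420 → min 6420.
Optimal order: ((W₁ (W₂ W₃)) W₄) with cost 6420.

6420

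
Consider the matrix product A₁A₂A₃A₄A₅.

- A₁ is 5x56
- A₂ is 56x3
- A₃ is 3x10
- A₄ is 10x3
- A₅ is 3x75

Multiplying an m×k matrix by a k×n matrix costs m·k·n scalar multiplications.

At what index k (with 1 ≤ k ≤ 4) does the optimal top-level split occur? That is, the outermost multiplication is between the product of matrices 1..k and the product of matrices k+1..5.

4

Adjacent pairs: A₁A₂ = 5·56·3 = 840; A₂A₃ = 56·3·10 = 1680; A₃A₄ = 3·10·3 = 90; A₄A₅ = 10·3·75 = 2250.
Length 3: A₁..A₃: k=1: 0+1680+5·56·10=4480; k=2: 840+0+5·3·10=990 → min 990 | A₂..A₄: k=2: 0+90+56·3·3=594; k=3: 1680+0+56·10·3=3360 → min 594 | A₃..A₅: k=3: 0+2250+3·10·75=4500; k=4: 90+0+3·3·75=765 → min 765.
Length 4: A₁..A₄: k=1: 0+594+5·56·3=1434; k=2: 840+90+5·3·3=975; k=3: 990+0+5·10·3=1140 → min 975 | A₂..A₅: k=2: 0+765+56·3·75=13365; k=3: 1680+2250+56·10·75=45930; k=4: 594+0+56·3·75=13194 → min 13194.
Top-level splits: k=1: (A₁..A₁)·(A₂..A₅) → 0+13194+5·56·75 = 34194; k=2: (A₁..A₂)·(A₃..A₅) → 840+765+5·3·75 = 2730; k=3: (A₁..A₃)·(A₄..A₅) → 990+2250+5·10·75 = 6990; k=4: (A₁..A₄)·(A₅..A₅) → 975+0+5·3·75 = 2100.
Best split is after A₄, i.e. k = 4.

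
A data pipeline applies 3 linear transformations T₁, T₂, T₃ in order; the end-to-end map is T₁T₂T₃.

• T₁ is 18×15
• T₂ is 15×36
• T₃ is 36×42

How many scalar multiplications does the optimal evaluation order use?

34020

Order (T₁(T₂T₃)): (T₂T₃): 15×36 by 36×42 → 15×42, cost 15·36·42 = 22680; (T₁(T₂T₃)): 18×15 by 15×42 → 18×42, cost 18·15·42 = 11340; cumulative 34020. Total 34020.
Order ((T₁T₂)T₃): (T₁T₂): 18×15 by 15×36 → 18×36, cost 18·15·36 = 9720; ((T₁T₂)T₃): 18×36 by 36×42 → 18×42, cost 18·36·42 = 27216; cumulative 36936. Total 36936.
Minimum: 34020.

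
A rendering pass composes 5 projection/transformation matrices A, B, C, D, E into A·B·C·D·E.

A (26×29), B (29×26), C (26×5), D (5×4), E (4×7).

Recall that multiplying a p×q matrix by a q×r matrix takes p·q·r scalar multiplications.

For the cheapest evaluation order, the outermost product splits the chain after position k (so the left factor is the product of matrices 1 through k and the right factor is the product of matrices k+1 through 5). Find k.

Adjacent pairs: AB = 26·29·26 = 19604; BC = 29·26·5 = 3770; CD = 26·5·4 = 520; DE = 5·4·7 = 140.
Length 3: A..C: k=1: 0+3770+26·29·5=7540; k=2: 19604+0+26·26·5=22984 → min 7540 | B..D: k=2: 0+520+29·26·4=3536; k=3: 3770+0+29·5·4=4350 → min 3536 | C..E: k=3: 0+140+26·5·7=1050; k=4: 520+0+26·4·7=1248 → min 1050.
Length 4: A..D: k=1: 0+3536+26·29·4=6552; k=2: 19604+520+26·26·4=22828; k=3: 7540+0+26·5·4=8060 → min 6552 | B..E: k=2: 0+1050+29·26·7=6328; k=3: 3770+140+29·5·7=4925; k=4: 3536+0+29·4·7=4348 → min 4348.
Top-level splits: k=1: (A..A)·(B..E) → 0+4348+26·29·7 = 9626; k=2: (A..B)·(C..E) → 19604+1050+26·26·7 = 25386; k=3: (A..C)·(D..E) → 7540+140+26·5·7 = 8590; k=4: (A..D)·(E..E) → 6552+0+26·4·7 = 7280.
Best split is after D, i.e. k = 4.

4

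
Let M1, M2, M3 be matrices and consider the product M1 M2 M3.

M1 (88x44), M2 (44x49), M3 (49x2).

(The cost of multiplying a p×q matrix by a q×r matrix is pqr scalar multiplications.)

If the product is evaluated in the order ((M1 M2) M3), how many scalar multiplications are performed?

(M1 M2): 88×44 by 44×49 → 88×49, cost 88·44·49 = 189728
((M1 M2) M3): 88×49 by 49×2 → 88×2, cost 88·49·2 = 8624; cumulative 198352
Total: 198352 scalar multiplications.

198352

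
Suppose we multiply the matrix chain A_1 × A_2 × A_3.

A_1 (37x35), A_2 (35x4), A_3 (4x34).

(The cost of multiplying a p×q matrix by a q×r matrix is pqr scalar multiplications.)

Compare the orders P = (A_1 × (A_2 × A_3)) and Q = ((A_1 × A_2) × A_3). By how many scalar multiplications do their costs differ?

38578

Order P = (A_1 × (A_2 × A_3)): (A_2 × A_3): 35×4 by 4×34 → 35×34, cost 35·4·34 = 4760; (A_1 × (A_2 × A_3)): 37×35 by 35×34 → 37×34, cost 37·35·34 = 44030; cumulative 48790. Total 48790.
Order Q = ((A_1 × A_2) × A_3): (A_1 × A_2): 37×35 by 35×4 → 37×4, cost 37·35·4 = 5180; ((A_1 × A_2) × A_3): 37×4 by 4×34 → 37×34, cost 37·4·34 = 5032; cumulative 10212. Total 10212.
Difference: |48790 − 10212| = 38578.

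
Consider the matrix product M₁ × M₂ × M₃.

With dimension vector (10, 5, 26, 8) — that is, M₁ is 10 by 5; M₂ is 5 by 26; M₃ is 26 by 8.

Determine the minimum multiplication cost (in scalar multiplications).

Order (M₁ × (M₂ × M₃)): (M₂ × M₃): 5×26 by 26×8 → 5×8, cost 5·26·8 = 1040; (M₁ × (M₂ × M₃)): 10×5 by 5×8 → 10×8, cost 10·5·8 = 400; cumulative 1440. Total 1440.
Order ((M₁ × M₂) × M₃): (M₁ × M₂): 10×5 by 5×26 → 10×26, cost 10·5·26 = 1300; ((M₁ × M₂) × M₃): 10×26 by 26×8 → 10×8, cost 10·26·8 = 2080; cumulative 3380. Total 3380.
Minimum: 1440.

1440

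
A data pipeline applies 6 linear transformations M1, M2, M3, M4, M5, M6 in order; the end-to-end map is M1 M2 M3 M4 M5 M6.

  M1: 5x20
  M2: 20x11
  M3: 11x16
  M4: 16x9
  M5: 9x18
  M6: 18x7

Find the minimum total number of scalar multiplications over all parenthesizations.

Adjacent pairs: M1M2 = 5·20·11 = 1100; M2M3 = 20·11·16 = 3520; M3M4 = 11·16·9 = 1584; M4M5 = 16·9·18 = 2592; M5M6 = 9·18·7 = 1134.
Length 3: M1..M3: k=1: 0+3520+5·20·16=5120; k=2: 1100+0+5·11·16=1980 → min 1980 | M2..M4: k=2: 0+1584+20·11·9=3564; k=3: 3520+0+20·16·9=6400 → min 3564 | M3..M5: k=3: 0+2592+11·16·18=5760; k=4: 1584+0+11·9·18=3366 → min 3366 | M4..M6: k=4: 0+1134+16·9·7=2142; k=5: 2592+0+16·18·7=4608 → min 2142.
Length 4: M1..M4: k=1: 0+3564+5·20·9=4464; k=2: 1100+1584+5·11·9=3179; k=3: 1980+0+5·16·9=2700 → min 2700 | M2..M5: k=2: 0+3366+20·11·18=7326; k=3: 3520+2592+20·16·18=11872; k=4: 3564+0+20·9·18=6804 → min 6804 | M3..M6: k=3: 0+2142+11·16·7=3374; k=4: 1584+1134+11·9·7=3411; k=5: 3366+0+11·18·7=4752 → min 3374.
Length 5: M1..M5: k=1: 0+6804+5·20·18=8604; k=2: 1100+3366+5·11·18=5456; k=3: 1980+2592+5·16·18=6012; k=4: 2700+0+5·9·18=3510 → min 3510 | M2..M6: k=2: 0+3374+20·11·7=4914; k=3: 3520+2142+20·16·7=7902; k=4: 3564+1134+20·9·7=5958; k=5: 6804+0+20·18·7=9324 → min 4914.
Length 6: M1..M6: k=1: 0+4914+5·20·7=5614; k=2: 1100+3374+5·11·7=4859; k=3: 1980+2142+5·16·7=4682; k=4: 2700+1134+5·9·7=4149; k=5: 3510+0+5·18·7=4140 → min 4140.
Optimal order: (((((M1 M2) M3) M4) M5) M6) with cost 4140.

4140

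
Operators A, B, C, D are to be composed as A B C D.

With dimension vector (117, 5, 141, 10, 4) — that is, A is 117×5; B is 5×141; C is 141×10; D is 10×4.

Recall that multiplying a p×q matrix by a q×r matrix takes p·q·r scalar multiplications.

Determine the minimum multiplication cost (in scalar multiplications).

9590

Adjacent pairs: AB = 117·5·141 = 82485; BC = 5·141·10 = 7050; CD = 141·10·4 = 5640.
Length 3: A..C: k=1: 0+7050+117·5·10=12900; k=2: 82485+0+117·141·10=247455 → min 12900 | B..D: k=2: 0+5640+5·141·4=8460; k=3: 7050+0+5·10·4=7250 → min 7250.
Length 4: A..D: k=1: 0+7250+117·5·4=9590; k=2: 82485+5640+117·141·4=154113; k=3: 12900+0+117·10·4=17580 → min 9590.
Optimal order: (A ((B C) D)) with cost 9590.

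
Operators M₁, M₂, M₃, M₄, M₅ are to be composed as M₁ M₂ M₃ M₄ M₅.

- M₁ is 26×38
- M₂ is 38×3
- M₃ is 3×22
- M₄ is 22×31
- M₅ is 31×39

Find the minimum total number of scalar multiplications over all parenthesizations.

11679

Adjacent pairs: M₁M₂ = 26·38·3 = 2964; M₂M₃ = 38·3·22 = 2508; M₃M₄ = 3·22·31 = 2046; M₄M₅ = 22·31·39 = 26598.
Length 3: M₁..M₃: k=1: 0+2508+26·38·22=24244; k=2: 2964+0+26·3·22=4680 → min 4680 | M₂..M₄: k=2: 0+2046+38·3·31=5580; k=3: 2508+0+38·22·31=28424 → min 5580 | M₃..M₅: k=3: 0+26598+3·22·39=29172; k=4: 2046+0+3·31·39=5673 → min 5673.
Length 4: M₁..M₄: k=1: 0+5580+26·38·31=36208; k=2: 2964+2046+26·3·31=7428; k=3: 4680+0+26·22·31=22412 → min 7428 | M₂..M₅: k=2: 0+5673+38·3·39=10119; k=3: 2508+26598+38·22·39=61710; k=4: 5580+0+38·31·39=51522 → min 10119.
Length 5: M₁..M₅: k=1: 0+10119+26·38·39=48651; k=2: 2964+5673+26·3·39=11679; k=3: 4680+26598+26·22·39=53586; k=4: 7428+0+26·31·39=38862 → min 11679.
Optimal order: ((M₁ M₂) ((M₃ M₄) M₅)) with cost 11679.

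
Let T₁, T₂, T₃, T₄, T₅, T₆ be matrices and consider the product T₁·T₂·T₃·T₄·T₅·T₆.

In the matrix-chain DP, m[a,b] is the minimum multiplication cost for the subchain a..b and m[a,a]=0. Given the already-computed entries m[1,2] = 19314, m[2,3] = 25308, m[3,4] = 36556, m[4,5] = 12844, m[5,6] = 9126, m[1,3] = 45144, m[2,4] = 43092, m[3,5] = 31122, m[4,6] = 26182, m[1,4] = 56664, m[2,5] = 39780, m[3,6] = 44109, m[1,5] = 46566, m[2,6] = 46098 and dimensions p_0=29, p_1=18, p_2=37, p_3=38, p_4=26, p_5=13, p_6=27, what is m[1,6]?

m[1,6] = min over k∈[1,5] of m[1,k]+m[k+1,6]+p_{0}·p_k·p_{6}.
k=1: 0 + 46098 + 29·18·27 = 60192; k=2: 19314 + 44109 + 29·37·27 = 92394; k=3: 45144 + 26182 + 29·38·27 = 101080; k=4: 56664 + 9126 + 29·26·27 = 86148; k=5: 46566 + 0 + 29·13·27 = 56745.
Minimum: 56745 at k=5.

56745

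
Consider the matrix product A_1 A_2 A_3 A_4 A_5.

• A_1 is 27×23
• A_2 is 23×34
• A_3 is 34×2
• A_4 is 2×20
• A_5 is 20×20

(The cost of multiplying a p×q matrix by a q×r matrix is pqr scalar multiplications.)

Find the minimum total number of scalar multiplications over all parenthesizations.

4686

Adjacent pairs: A_1A_2 = 27·23·34 = 21114; A_2A_3 = 23·34·2 = 1564; A_3A_4 = 34·2·20 = 1360; A_4A_5 = 2·20·20 = 800.
Length 3: A_1..A_3: k=1: 0+1564+27·23·2=2806; k=2: 21114+0+27·34·2=22950 → min 2806 | A_2..A_4: k=2: 0+1360+23·34·20=17000; k=3: 1564+0+23·2·20=2484 → min 2484 | A_3..A_5: k=3: 0+800+34·2·20=2160; k=4: 1360+0+34·20·20=14960 → min 2160.
Length 4: A_1..A_4: k=1: 0+2484+27·23·20=14904; k=2: 21114+1360+27·34·20=40834; k=3: 2806+0+27·2·20=3886 → min 3886 | A_2..A_5: k=2: 0+2160+23·34·20=17800; k=3: 1564+800+23·2·20=3284; k=4: 2484+0+23·20·20=11684 → min 3284.
Length 5: A_1..A_5: k=1: 0+3284+27·23·20=15704; k=2: 21114+2160+27·34·20=41634; k=3: 2806+800+27·2·20=4686; k=4: 3886+0+27·20·20=14686 → min 4686.
Optimal order: ((A_1 (A_2 A_3)) (A_4 A_5)) with cost 4686.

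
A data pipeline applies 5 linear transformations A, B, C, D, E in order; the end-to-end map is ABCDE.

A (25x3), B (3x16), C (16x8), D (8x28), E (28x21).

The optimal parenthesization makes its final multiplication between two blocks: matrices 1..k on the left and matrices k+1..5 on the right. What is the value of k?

Adjacent pairs: AB = 25·3·16 = 1200; BC = 3·16·8 = 384; CD = 16·8·28 = 3584; DE = 8·28·21 = 4704.
Length 3: A..C: k=1: 0+384+25·3·8=984; k=2: 1200+0+25·16·8=4400 → min 984 | B..D: k=2: 0+3584+3·16·28=4928; k=3: 384+0+3·8·28=1056 → min 1056 | C..E: k=3: 0+4704+16·8·21=7392; k=4: 3584+0+16·28·21=12992 → min 7392.
Length 4: A..D: k=1: 0+1056+25·3·28=3156; k=2: 1200+3584+25·16·28=15984; k=3: 984+0+25·8·28=6584 → min 3156 | B..E: k=2: 0+7392+3·16·21=8400; k=3: 384+4704+3·8·21=5592; k=4: 1056+0+3·28·21=2820 → min 2820.
Top-level splits: k=1: (A..A)·(B..E) → 0+2820+25·3·21 = 4395; k=2: (A..B)·(C..E) → 1200+7392+25·16·21 = 16992; k=3: (A..C)·(D..E) → 984+4704+25·8·21 = 9888; k=4: (A..D)·(E..E) → 3156+0+25·28·21 = 17856.
Best split is after A, i.e. k = 1.

1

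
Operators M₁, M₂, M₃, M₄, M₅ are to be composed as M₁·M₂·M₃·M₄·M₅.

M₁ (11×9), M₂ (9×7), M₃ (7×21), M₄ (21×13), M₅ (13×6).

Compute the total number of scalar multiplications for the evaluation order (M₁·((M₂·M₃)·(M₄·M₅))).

(M₂·M₃): 9×7 by 7×21 → 9×21, cost 9·7·21 = 1323
(M₄·M₅): 21×13 by 13×6 → 21×6, cost 21·13·6 = 1638
((M₂·M₃)·(M₄·M₅)): 9×21 by 21×6 → 9×6, cost 9·21·6 = 1134; cumulative 4095
(M₁·((M₂·M₃)·(M₄·M₅))): 11×9 by 9×6 → 11×6, cost 11·9·6 = 594; cumulative 4689
Total: 4689 scalar multiplications.

4689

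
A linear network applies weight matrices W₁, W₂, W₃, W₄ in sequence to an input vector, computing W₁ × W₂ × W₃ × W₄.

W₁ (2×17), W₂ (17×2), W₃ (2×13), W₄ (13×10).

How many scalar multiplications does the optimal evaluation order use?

Adjacent pairs: W₁W₂ = 2·17·2 = 68; W₂W₃ = 17·2·13 = 442; W₃W₄ = 2·13·10 = 260.
Length 3: W₁..W₃: k=1: 0+442+2·17·13=884; k=2: 68+0+2·2·13=120 → min 120 | W₂..W₄: k=2: 0+260+17·2·10=600; k=3: 442+0+17·13·10=2652 → min 600.
Length 4: W₁..W₄: k=1: 0+600+2·17·10=940; k=2: 68+260+2·2·10=368; k=3: 120+0+2·13·10=380 → min 368.
Optimal order: ((W₁ × W₂) × (W₃ × W₄)) with cost 368.

368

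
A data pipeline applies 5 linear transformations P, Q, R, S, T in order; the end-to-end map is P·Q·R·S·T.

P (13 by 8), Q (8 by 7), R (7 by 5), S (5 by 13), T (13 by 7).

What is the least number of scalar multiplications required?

1710

Adjacent pairs: PQ = 13·8·7 = 728; QR = 8·7·5 = 280; RS = 7·5·13 = 455; ST = 5·13·7 = 455.
Length 3: P..R: k=1: 0+280+13·8·5=800; k=2: 728+0+13·7·5=1183 → min 800 | Q..S: k=2: 0+455+8·7·13=1183; k=3: 280+0+8·5·13=800 → min 800 | R..T: k=3: 0+455+7·5·7=700; k=4: 455+0+7·13·7=1092 → min 700.
Length 4: P..S: k=1: 0+800+13·8·13=2152; k=2: 728+455+13·7·13=2366; k=3: 800+0+13·5·13=1645 → min 1645 | Q..T: k=2: 0+700+8·7·7=1092; k=3: 280+455+8·5·7=1015; k=4: 800+0+8·13·7=1528 → min 1015.
Length 5: P..T: k=1: 0+1015+13·8·7=1743; k=2: 728+700+13·7·7=2065; k=3: 800+455+13·5·7=1710; k=4: 1645+0+13·13·7=2828 → min 1710.
Optimal order: ((P·(Q·R))·(S·T)) with cost 1710.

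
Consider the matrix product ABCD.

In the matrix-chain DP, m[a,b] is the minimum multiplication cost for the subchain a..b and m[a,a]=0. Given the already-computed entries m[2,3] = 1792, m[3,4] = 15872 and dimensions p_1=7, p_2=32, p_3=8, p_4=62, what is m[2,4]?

m[2,4] = min over k∈[2,3] of m[2,k]+m[k+1,4]+p_{1}·p_k·p_{4}.
k=2: 0 + 15872 + 7·32·62 = 29760; k=3: 1792 + 0 + 7·8·62 = 5264.
Minimum: 5264 at k=3.

5264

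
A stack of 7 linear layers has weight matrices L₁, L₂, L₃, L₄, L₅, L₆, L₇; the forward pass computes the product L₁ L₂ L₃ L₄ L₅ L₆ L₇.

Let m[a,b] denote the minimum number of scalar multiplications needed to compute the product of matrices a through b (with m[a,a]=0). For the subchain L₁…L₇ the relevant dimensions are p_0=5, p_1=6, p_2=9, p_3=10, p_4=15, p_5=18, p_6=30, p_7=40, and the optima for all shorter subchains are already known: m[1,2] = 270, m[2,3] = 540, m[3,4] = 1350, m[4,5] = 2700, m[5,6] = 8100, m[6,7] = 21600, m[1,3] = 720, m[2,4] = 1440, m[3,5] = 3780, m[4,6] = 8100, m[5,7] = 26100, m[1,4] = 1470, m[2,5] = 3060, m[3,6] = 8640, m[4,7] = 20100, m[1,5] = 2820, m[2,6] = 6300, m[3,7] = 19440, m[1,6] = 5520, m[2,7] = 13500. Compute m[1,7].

m[1,7] = min over k∈[1,6] of m[1,k]+m[k+1,7]+p_{0}·p_k·p_{7}.
k=1: 0 + 13500 + 5·6·40 = 14700; k=2: 270 + 19440 + 5·9·40 = 21510; k=3: 720 + 20100 + 5·10·40 = 22820; k=4: 1470 + 26100 + 5·15·40 = 30570; k=5: 2820 + 21600 + 5·18·40 = 28020; k=6: 5520 + 0 + 5·30·40 = 11520.
Minimum: 11520 at k=6.

11520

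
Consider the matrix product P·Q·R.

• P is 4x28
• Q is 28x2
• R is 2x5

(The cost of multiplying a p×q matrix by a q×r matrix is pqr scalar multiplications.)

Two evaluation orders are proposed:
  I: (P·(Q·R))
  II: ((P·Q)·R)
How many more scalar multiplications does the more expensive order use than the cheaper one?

576

Order I = (P·(Q·R)): (Q·R): 28×2 by 2×5 → 28×5, cost 28·2·5 = 280; (P·(Q·R)): 4×28 by 28×5 → 4×5, cost 4·28·5 = 560; cumulative 840. Total 840.
Order II = ((P·Q)·R): (P·Q): 4×28 by 28×2 → 4×2, cost 4·28·2 = 224; ((P·Q)·R): 4×2 by 2×5 → 4×5, cost 4·2·5 = 40; cumulative 264. Total 264.
Difference: |840 − 264| = 576.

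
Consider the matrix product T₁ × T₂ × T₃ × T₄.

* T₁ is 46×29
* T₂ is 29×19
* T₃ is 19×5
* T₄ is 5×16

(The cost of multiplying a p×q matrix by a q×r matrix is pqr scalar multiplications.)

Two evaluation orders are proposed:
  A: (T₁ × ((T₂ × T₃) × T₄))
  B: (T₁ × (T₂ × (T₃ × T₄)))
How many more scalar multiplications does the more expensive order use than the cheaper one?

5261

Order A = (T₁ × ((T₂ × T₃) × T₄)): (T₂ × T₃): 29×19 by 19×5 → 29×5, cost 29·19·5 = 2755; ((T₂ × T₃) × T₄): 29×5 by 5×16 → 29×16, cost 29·5·16 = 2320; cumulative 5075; (T₁ × ((T₂ × T₃) × T₄)): 46×29 by 29×16 → 46×16, cost 46·29·16 = 21344; cumulative 26419. Total 26419.
Order B = (T₁ × (T₂ × (T₃ × T₄))): (T₃ × T₄): 19×5 by 5×16 → 19×16, cost 19·5·16 = 1520; (T₂ × (T₃ × T₄)): 29×19 by 19×16 → 29×16, cost 29·19·16 = 8816; cumulative 10336; (T₁ × (T₂ × (T₃ × T₄))): 46×29 by 29×16 → 46×16, cost 46·29·16 = 21344; cumulative 31680. Total 31680.
Difference: |26419 − 31680| = 5261.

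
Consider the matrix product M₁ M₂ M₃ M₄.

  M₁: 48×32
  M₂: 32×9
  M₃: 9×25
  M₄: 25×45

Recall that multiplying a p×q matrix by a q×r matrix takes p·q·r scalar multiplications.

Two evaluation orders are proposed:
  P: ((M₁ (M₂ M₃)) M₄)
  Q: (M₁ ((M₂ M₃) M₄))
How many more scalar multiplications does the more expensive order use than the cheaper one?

12720

Order P = ((M₁ (M₂ M₃)) M₄): (M₂ M₃): 32×9 by 9×25 → 32×25, cost 32·9·25 = 7200; (M₁ (M₂ M₃)): 48×32 by 32×25 → 48×25, cost 48·32·25 = 38400; cumulative 45600; ((M₁ (M₂ M₃)) M₄): 48×25 by 25×45 → 48×45, cost 48·25·45 = 54000; cumulative 99600. Total 99600.
Order Q = (M₁ ((M₂ M₃) M₄)): (M₂ M₃): 32×9 by 9×25 → 32×25, cost 32·9·25 = 7200; ((M₂ M₃) M₄): 32×25 by 25×45 → 32×45, cost 32·25·45 = 36000; cumulative 43200; (M₁ ((M₂ M₃) M₄)): 48×32 by 32×45 → 48×45, cost 48·32·45 = 69120; cumulative 112320. Total 112320.
Difference: |99600 − 112320| = 12720.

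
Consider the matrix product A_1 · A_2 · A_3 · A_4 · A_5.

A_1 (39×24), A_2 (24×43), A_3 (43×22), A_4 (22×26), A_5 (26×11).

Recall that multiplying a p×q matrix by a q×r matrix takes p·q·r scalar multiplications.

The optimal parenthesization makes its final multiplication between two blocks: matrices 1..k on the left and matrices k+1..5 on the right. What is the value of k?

Adjacent pairs: A_1A_2 = 39·24·43 = 40248; A_2A_3 = 24·43·22 = 22704; A_3A_4 = 43·22·26 = 24596; A_4A_5 = 22·26·11 = 6292.
Length 3: A_1..A_3: k=1: 0+22704+39·24·22=43296; k=2: 40248+0+39·43·22=77142 → min 43296 | A_2..A_4: k=2: 0+24596+24·43·26=51428; k=3: 22704+0+24·22·26=36432 → min 36432 | A_3..A_5: k=3: 0+6292+43·22·11=16698; k=4: 24596+0+43·26·11=36894 → min 16698.
Length 4: A_1..A_4: k=1: 0+36432+39·24·26=60768; k=2: 40248+24596+39·43·26=108446; k=3: 43296+0+39·22·26=65604 → min 60768 | A_2..A_5: k=2: 0+16698+24·43·11=28050; k=3: 22704+6292+24·22·11=34804; k=4: 36432+0+24·26·11=43296 → min 28050.
Top-level splits: k=1: (A_1..A_1)·(A_2..A_5) → 0+28050+39·24·11 = 38346; k=2: (A_1..A_2)·(A_3..A_5) → 40248+16698+39·43·11 = 75393; k=3: (A_1..A_3)·(A_4..A_5) → 43296+6292+39·22·11 = 59026; k=4: (A_1..A_4)·(A_5..A_5) → 60768+0+39·26·11 = 71922.
Best split is after A_1, i.e. k = 1.

1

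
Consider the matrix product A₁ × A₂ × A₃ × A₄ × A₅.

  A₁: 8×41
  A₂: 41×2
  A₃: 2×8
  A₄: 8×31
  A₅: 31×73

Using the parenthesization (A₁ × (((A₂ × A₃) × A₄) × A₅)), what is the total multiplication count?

127551

(A₂ × A₃): 41×2 by 2×8 → 41×8, cost 41·2·8 = 656
((A₂ × A₃) × A₄): 41×8 by 8×31 → 41×31, cost 41·8·31 = 10168; cumulative 10824
(((A₂ × A₃) × A₄) × A₅): 41×31 by 31×73 → 41×73, cost 41·31·73 = 92783; cumulative 103607
(A₁ × (((A₂ × A₃) × A₄) × A₅)): 8×41 by 41×73 → 8×73, cost 8·41·73 = 23944; cumulative 127551
Total: 127551 scalar multiplications.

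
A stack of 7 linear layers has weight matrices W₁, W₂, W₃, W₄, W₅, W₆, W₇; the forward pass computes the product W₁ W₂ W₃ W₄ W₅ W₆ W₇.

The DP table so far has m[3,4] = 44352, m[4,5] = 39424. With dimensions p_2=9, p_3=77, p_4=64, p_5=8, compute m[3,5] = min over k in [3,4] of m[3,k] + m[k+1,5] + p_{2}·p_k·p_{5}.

44968

m[3,5] = min over k∈[3,4] of m[3,k]+m[k+1,5]+p_{2}·p_k·p_{5}.
k=3: 0 + 39424 + 9·77·8 = 44968; k=4: 44352 + 0 + 9·64·8 = 48960.
Minimum: 44968 at k=3.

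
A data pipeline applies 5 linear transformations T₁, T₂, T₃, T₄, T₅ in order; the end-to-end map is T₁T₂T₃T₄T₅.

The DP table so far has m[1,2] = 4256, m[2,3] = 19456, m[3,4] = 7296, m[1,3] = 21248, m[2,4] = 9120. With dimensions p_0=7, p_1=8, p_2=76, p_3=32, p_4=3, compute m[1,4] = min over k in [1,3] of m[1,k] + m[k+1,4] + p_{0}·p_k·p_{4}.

9288

m[1,4] = min over k∈[1,3] of m[1,k]+m[k+1,4]+p_{0}·p_k·p_{4}.
k=1: 0 + 9120 + 7·8·3 = 9288; k=2: 4256 + 7296 + 7·76·3 = 13148; k=3: 21248 + 0 + 7·32·3 = 21920.
Minimum: 9288 at k=1.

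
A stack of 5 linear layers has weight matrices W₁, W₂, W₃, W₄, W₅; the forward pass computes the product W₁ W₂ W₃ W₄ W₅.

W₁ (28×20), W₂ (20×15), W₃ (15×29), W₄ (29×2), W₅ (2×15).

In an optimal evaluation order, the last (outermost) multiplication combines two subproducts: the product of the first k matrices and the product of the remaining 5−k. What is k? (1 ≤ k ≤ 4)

4

Adjacent pairs: W₁W₂ = 28·20·15 = 8400; W₂W₃ = 20·15·29 = 8700; W₃W₄ = 15·29·2 = 870; W₄W₅ = 29·2·15 = 870.
Length 3: W₁..W₃: k=1: 0+8700+28·20·29=24940; k=2: 8400+0+28·15·29=20580 → min 20580 | W₂..W₄: k=2: 0+870+20·15·2=1470; k=3: 8700+0+20·29·2=9860 → min 1470 | W₃..W₅: k=3: 0+870+15·29·15=7395; k=4: 870+0+15·2·15=1320 → min 1320.
Length 4: W₁..W₄: k=1: 0+1470+28·20·2=2590; k=2: 8400+870+28·15·2=10110; k=3: 20580+0+28·29·2=22204 → min 2590 | W₂..W₅: k=2: 0+1320+20·15·15=5820; k=3: 8700+870+20·29·15=18270; k=4: 1470+0+20·2·15=2070 → min 2070.
Top-level splits: k=1: (W₁..W₁)·(W₂..W₅) → 0+2070+28·20·15 = 10470; k=2: (W₁..W₂)·(W₃..W₅) → 8400+1320+28·15·15 = 16020; k=3: (W₁..W₃)·(W₄..W₅) → 20580+870+28·29·15 = 33630; k=4: (W₁..W₄)·(W₅..W₅) → 2590+0+28·2·15 = 3430.
Best split is after W₄, i.e. k = 4.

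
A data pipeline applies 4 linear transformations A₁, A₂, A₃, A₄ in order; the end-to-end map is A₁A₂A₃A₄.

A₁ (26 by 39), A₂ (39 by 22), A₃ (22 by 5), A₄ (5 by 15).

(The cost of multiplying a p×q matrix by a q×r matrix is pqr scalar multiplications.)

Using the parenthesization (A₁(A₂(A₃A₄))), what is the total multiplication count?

(A₃A₄): 22×5 by 5×15 → 22×15, cost 22·5·15 = 1650
(A₂(A₃A₄)): 39×22 by 22×15 → 39×15, cost 39·22·15 = 12870; cumulative 14520
(A₁(A₂(A₃A₄))): 26×39 by 39×15 → 26×15, cost 26·39·15 = 15210; cumulative 29730
Total: 29730 scalar multiplications.

29730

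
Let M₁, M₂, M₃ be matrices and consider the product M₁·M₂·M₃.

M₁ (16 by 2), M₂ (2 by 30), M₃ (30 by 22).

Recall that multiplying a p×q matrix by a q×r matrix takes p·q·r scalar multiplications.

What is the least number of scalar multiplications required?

2024

Order (M₁·(M₂·M₃)): (M₂·M₃): 2×30 by 30×22 → 2×22, cost 2·30·22 = 1320; (M₁·(M₂·M₃)): 16×2 by 2×22 → 16×22, cost 16·2·22 = 704; cumulative 2024. Total 2024.
Order ((M₁·M₂)·M₃): (M₁·M₂): 16×2 by 2×30 → 16×30, cost 16·2·30 = 960; ((M₁·M₂)·M₃): 16×30 by 30×22 → 16×22, cost 16·30·22 = 10560; cumulative 11520. Total 11520.
Minimum: 2024.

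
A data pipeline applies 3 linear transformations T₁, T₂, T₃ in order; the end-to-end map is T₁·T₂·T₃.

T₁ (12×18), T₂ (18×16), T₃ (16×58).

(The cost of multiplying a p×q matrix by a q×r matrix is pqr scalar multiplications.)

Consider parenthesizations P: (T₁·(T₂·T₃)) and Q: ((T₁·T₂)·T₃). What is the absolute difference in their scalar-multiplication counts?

Order P = (T₁·(T₂·T₃)): (T₂·T₃): 18×16 by 16×58 → 18×58, cost 18·16·58 = 16704; (T₁·(T₂·T₃)): 12×18 by 18×58 → 12×58, cost 12·18·58 = 12528; cumulative 29232. Total 29232.
Order Q = ((T₁·T₂)·T₃): (T₁·T₂): 12×18 by 18×16 → 12×16, cost 12·18·16 = 3456; ((T₁·T₂)·T₃): 12×16 by 16×58 → 12×58, cost 12·16·58 = 11136; cumulative 14592. Total 14592.
Difference: |29232 − 14592| = 14640.

14640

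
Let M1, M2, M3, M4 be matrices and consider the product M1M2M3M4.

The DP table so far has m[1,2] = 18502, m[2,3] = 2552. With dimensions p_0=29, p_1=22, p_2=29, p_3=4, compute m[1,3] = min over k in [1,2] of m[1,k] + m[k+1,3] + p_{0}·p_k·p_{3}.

m[1,3] = min over k∈[1,2] of m[1,k]+m[k+1,3]+p_{0}·p_k·p_{3}.
k=1: 0 + 2552 + 29·22·4 = 5104; k=2: 18502 + 0 + 29·29·4 = 21866.
Minimum: 5104 at k=1.

5104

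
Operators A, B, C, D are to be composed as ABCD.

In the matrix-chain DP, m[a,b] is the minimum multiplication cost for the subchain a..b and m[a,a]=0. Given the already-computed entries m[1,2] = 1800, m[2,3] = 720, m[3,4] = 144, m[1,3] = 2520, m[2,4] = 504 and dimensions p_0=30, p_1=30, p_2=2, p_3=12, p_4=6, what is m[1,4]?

m[1,4] = min over k∈[1,3] of m[1,k]+m[k+1,4]+p_{0}·p_k·p_{4}.
k=1: 0 + 504 + 30·30·6 = 5904; k=2: 1800 + 144 + 30·2·6 = 2304; k=3: 2520 + 0 + 30·12·6 = 4680.
Minimum: 2304 at k=2.

2304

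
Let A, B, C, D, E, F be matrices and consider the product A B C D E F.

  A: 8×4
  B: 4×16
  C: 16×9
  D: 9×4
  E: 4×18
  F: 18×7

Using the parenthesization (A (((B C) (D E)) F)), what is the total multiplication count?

(B C): 4×16 by 16×9 → 4×9, cost 4·16·9 = 576
(D E): 9×4 by 4×18 → 9×18, cost 9·4·18 = 648
((B C) (D E)): 4×9 by 9×18 → 4×18, cost 4·9·18 = 648; cumulative 1872
(((B C) (D E)) F): 4×18 by 18×7 → 4×7, cost 4·18·7 = 504; cumulative 2376
(A (((B C) (D E)) F)): 8×4 by 4×7 → 8×7, cost 8·4·7 = 224; cumulative 2600
Total: 2600 scalar multiplications.

2600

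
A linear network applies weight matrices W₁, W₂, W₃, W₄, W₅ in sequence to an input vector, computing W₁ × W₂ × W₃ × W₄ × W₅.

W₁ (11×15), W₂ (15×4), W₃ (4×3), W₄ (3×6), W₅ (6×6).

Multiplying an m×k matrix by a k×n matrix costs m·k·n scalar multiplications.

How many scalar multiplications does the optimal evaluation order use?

981

Adjacent pairs: W₁W₂ = 11·15·4 = 660; W₂W₃ = 15·4·3 = 180; W₃W₄ = 4·3·6 = 72; W₄W₅ = 3·6·6 = 108.
Length 3: W₁..W₃: k=1: 0+180+11·15·3=675; k=2: 660+0+11·4·3=792 → min 675 | W₂..W₄: k=2: 0+72+15·4·6=432; k=3: 180+0+15·3·6=450 → min 432 | W₃..W₅: k=3: 0+108+4·3·6=180; k=4: 72+0+4·6·6=216 → min 180.
Length 4: W₁..W₄: k=1: 0+432+11·15·6=1422; k=2: 660+72+11·4·6=996; k=3: 675+0+11·3·6=873 → min 873 | W₂..W₅: k=2: 0+180+15·4·6=540; k=3: 180+108+15·3·6=558; k=4: 432+0+15·6·6=972 → min 540.
Length 5: W₁..W₅: k=1: 0+540+11·15·6=1530; k=2: 660+180+11·4·6=1104; k=3: 675+108+11·3·6=981; k=4: 873+0+11·6·6=1269 → min 981.
Optimal order: ((W₁ × (W₂ × W₃)) × (W₄ × W₅)) with cost 981.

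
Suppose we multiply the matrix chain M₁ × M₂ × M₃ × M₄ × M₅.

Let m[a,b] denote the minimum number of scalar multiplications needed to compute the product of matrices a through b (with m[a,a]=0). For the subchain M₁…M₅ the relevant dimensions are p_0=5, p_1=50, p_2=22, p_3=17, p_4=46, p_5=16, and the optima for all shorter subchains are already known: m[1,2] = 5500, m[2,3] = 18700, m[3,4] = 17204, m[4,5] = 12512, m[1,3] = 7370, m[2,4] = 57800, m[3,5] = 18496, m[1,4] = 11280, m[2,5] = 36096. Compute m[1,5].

m[1,5] = min over k∈[1,4] of m[1,k]+m[k+1,5]+p_{0}·p_k·p_{5}.
k=1: 0 + 36096 + 5·50·16 = 40096; k=2: 5500 + 18496 + 5·22·16 = 25756; k=3: 7370 + 12512 + 5·17·16 = 21242; k=4: 11280 + 0 + 5·46·16 = 14960.
Minimum: 14960 at k=4.

14960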